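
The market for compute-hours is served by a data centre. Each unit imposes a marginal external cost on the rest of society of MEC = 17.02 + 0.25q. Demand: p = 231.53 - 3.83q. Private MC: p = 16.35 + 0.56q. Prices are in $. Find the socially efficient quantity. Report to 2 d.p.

q* = 42.71

Social marginal cost = private MC + MEC = 33.37 + 0.81q.
Set SMC = demand: 33.37 + 0.81q = 231.53 - 3.83q → q* = 42.7069.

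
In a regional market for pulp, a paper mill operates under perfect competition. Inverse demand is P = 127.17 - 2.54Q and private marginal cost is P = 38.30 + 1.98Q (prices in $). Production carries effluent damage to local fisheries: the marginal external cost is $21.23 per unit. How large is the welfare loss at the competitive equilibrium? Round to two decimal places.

Market equilibrium (private): 38.30 + 1.98Q = 127.17 - 2.54Q → Q_m = 19.6615.
Social marginal cost = private MC + MEC = 59.53 + 1.98Q.
Set SMC = demand: 59.53 + 1.98Q = 127.17 - 2.54Q → Q* = 14.9646.
The welfare-loss triangle has base |Q_m − Q*| and height MEC(Q_m) (the vertical gap between SMC and demand is zero at Q* and MEC at Q_m).
DWL = ½ × 4.6969 × 21.2300 = 49.8576.

DWL = $49.86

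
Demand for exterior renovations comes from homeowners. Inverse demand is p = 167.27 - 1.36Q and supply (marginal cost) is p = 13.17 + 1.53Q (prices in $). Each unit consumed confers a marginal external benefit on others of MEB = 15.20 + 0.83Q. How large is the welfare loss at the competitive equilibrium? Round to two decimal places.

Market equilibrium (private): 13.17 + 1.53Q = 167.27 - 1.36Q → Q_m = 53.3218.
Social marginal benefit = demand + MEB = 182.47 - 0.53Q.
Set SMB = MC: 182.47 - 0.53Q = 13.17 + 1.53Q → Q* = 82.1845.
Height of the DWL triangle at Q_m is SMB(Q_m) − MC(Q_m) = MEB(Q_m) = 59.4571.
DWL = ½ × 28.8627 × 59.4571 = 858.0462.

DWL = $858.05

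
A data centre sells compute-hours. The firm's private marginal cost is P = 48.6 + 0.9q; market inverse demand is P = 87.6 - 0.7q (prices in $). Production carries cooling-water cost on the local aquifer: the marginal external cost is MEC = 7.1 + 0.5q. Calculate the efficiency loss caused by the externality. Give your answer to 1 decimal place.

Market equilibrium (private): 48.6 + 0.9q = 87.6 - 0.7q → q_m = 24.3750.
Social marginal cost = private MC + MEC = 55.7 + 1.4q.
Set SMC = demand: 55.7 + 1.4q = 87.6 - 0.7q → q* = 15.1905.
Between q* and q_m the wedge SMC − demand runs linearly from 0 to MEC(q_m), so the loss is a triangle.
DWL = ½ × 9.1845 × 19.2875 = 88.5730.

DWL = $88.6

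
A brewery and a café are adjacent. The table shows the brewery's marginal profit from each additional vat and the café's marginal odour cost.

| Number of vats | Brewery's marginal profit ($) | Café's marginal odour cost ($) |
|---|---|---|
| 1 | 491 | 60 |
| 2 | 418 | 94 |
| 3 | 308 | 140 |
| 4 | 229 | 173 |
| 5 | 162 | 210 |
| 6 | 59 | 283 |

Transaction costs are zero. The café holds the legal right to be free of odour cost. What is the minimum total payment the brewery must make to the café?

$467

Efficient level: marginal profit ≥ marginal odour cost through level 4, so k* = 4.
With the café holding the right, the brewery must at least compensate total damage at k*: 60 + 94 + 140 + 173 = 467.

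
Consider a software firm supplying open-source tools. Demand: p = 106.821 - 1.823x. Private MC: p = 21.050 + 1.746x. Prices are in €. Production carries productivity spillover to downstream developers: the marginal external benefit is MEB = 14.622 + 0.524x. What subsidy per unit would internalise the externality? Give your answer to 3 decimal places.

subsidy = €31.898 per unit

Social marginal cost = private MC − MEB = 6.428 + 1.222x.
Set SMC = demand: 6.428 + 1.222x = 106.821 - 1.823x → x* = 32.9698.
The Pigouvian subsidy equals MEB at x*: 14.622 + 0.524×32.9698 = 31.8982.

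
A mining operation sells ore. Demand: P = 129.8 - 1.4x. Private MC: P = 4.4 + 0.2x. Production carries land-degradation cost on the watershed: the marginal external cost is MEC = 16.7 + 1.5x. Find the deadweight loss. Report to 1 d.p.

Market equilibrium (private): 4.4 + 0.2x = 129.8 - 1.4x → x_m = 78.3750.
Social marginal cost = private MC + MEC = 21.1 + 1.7x.
Set SMC = demand: 21.1 + 1.7x = 129.8 - 1.4x → x* = 35.0645.
Height of the DWL triangle at x_m is SMC(x_m) − demand(x_m) = MEC(x_m) = 134.2625.
DWL = ½ × 43.3105 × 134.2625 = 2907.4880.

DWL = 2907.5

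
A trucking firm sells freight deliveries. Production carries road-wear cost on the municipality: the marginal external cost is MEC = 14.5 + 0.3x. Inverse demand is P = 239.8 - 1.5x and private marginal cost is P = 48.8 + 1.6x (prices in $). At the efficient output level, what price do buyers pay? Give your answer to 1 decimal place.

P = $161.9

Social marginal cost = private MC + MEC = 63.3 + 1.9x.
Set SMC = demand: 63.3 + 1.9x = 239.8 - 1.5x → x* = 51.9118.
Consumer price on the demand curve at x*: 239.8 − 1.5×51.9118 = 161.9323.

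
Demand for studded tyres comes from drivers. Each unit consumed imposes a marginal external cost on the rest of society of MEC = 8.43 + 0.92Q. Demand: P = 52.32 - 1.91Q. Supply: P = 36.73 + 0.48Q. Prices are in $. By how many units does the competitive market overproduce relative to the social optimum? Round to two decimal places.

4.36 units

Market equilibrium (private): 36.73 + 0.48Q = 52.32 - 1.91Q → Q_m = 6.5230.
Social marginal benefit = demand − MEC = 43.89 - 2.83Q.
Set SMB = MC: 43.89 - 2.83Q = 36.73 + 0.48Q → Q* = 2.1631.
Gap = |6.5230 − 2.1631| = 4.3599.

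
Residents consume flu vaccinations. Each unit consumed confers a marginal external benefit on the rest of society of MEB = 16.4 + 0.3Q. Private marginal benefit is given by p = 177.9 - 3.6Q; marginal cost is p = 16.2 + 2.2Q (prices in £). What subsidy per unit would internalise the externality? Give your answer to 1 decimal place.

subsidy = £26.1 per unit

Social marginal benefit = demand + MEB = 194.3 - 3.3Q.
Set SMB = MC: 194.3 - 3.3Q = 16.2 + 2.2Q → Q* = 32.3818.
The Pigouvian subsidy equals MEB at Q*: 16.4 + 0.3×32.3818 = 26.1145.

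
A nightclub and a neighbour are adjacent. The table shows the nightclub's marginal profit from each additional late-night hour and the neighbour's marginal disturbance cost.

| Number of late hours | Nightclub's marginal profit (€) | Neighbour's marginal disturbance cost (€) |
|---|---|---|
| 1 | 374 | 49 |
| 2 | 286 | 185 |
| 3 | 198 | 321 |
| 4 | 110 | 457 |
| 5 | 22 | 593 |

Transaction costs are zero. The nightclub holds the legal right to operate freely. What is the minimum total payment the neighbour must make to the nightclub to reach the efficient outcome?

Left alone the nightclub would choose level 5 (marginal profit stays positive).
Efficient level: k* = 2 (marginal profit ≥ marginal disturbance cost through 2).
The neighbour must at least cover the nightclub's forgone profit from cutting 5→2: 198 + 110 + 22 = 330.

€330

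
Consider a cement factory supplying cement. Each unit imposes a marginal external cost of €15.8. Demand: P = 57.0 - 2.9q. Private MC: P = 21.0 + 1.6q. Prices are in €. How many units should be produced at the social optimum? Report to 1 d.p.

q* = 4.5

Social marginal cost = private MC + MEC = 36.8 + 1.6q.
Set SMC = demand: 36.8 + 1.6q = 57.0 - 2.9q → q* = 4.4889.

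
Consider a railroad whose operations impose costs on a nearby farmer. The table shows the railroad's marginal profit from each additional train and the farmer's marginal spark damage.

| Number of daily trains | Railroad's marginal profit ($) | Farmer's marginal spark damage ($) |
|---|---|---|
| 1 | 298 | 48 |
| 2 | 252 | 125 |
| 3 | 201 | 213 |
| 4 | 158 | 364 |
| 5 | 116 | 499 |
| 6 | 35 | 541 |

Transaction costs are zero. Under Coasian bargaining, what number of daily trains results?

Bargaining reaches the level where marginal profit last exceeds marginal spark damage.
That holds through level 2 (252 ≥ 125) but not at 3 (201 < 213).

2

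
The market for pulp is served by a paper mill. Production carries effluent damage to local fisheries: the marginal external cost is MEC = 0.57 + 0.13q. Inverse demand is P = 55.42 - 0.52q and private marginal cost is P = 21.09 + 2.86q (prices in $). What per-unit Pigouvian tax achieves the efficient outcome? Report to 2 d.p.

tax = $1.82 per unit

Social marginal cost = private MC + MEC = 21.66 + 2.99q.
Set SMC = demand: 21.66 + 2.99q = 55.42 - 0.52q → q* = 9.6182.
The Pigouvian tax equals MEC at q*: 0.57 + 0.13×9.6182 = 1.8204.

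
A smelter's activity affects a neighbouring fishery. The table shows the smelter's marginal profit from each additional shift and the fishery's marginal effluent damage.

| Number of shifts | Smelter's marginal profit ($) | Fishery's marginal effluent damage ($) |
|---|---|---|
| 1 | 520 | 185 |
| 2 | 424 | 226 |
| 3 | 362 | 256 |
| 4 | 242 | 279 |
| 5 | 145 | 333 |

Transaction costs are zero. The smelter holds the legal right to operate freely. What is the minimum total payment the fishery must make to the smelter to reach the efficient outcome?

$387

Left alone the smelter would choose level 5 (marginal profit stays positive).
Efficient level: k* = 3 (marginal profit ≥ marginal effluent damage through 3).
The fishery must at least cover the smelter's forgone profit from cutting 5→3: 242 + 145 = 387.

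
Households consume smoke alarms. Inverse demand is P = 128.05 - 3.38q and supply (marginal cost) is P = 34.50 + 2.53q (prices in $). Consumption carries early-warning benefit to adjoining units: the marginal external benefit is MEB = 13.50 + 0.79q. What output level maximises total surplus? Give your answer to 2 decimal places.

q* = 20.91

Social marginal benefit = demand + MEB = 141.55 - 2.59q.
Set SMB = MC: 141.55 - 2.59q = 34.50 + 2.53q → q* = 20.9082.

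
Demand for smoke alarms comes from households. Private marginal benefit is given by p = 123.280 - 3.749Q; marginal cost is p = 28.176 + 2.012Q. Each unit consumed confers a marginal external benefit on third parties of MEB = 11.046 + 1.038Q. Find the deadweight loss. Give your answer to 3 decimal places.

Market equilibrium (private): 28.176 + 2.012Q = 123.280 - 3.749Q → Q_m = 16.5082.
Social marginal benefit = demand + MEB = 134.326 - 2.711Q.
Set SMB = MC: 134.326 - 2.711Q = 28.176 + 2.012Q → Q* = 22.4751.
Height of the DWL triangle at Q_m is SMB(Q_m) − MC(Q_m) = MEB(Q_m) = 28.1816.
DWL = ½ × 5.9669 × 28.1816 = 84.0784.

DWL = 84.078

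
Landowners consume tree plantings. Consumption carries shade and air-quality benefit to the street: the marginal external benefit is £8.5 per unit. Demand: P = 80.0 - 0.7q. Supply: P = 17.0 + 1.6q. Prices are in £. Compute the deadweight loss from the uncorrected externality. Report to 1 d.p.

Market equilibrium (private): 17.0 + 1.6q = 80.0 - 0.7q → q_m = 27.3913.
Social marginal benefit = demand + MEB = 88.5 - 0.7q.
Set SMB = MC: 88.5 - 0.7q = 17.0 + 1.6q → q* = 31.0870.
The loss is the area between SMB and MC from q* to q_m; with linear curves that's a triangle of height MEB(q_m).
DWL = ½ × 3.6957 × 8.5000 = 15.7067.

DWL = £15.7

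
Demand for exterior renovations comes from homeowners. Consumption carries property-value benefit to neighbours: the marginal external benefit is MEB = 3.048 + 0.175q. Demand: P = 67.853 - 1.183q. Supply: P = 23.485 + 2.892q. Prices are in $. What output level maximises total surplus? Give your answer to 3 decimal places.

Social marginal benefit = demand + MEB = 70.901 - 1.008q.
Set SMB = MC: 70.901 - 1.008q = 23.485 + 2.892q → q* = 12.1579.

q* = 12.158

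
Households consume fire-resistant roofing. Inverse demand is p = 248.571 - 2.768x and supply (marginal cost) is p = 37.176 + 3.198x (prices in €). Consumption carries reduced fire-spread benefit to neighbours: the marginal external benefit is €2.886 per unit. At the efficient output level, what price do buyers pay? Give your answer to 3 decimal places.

Social marginal benefit = demand + MEB = 251.457 - 2.768x.
Set SMB = MC: 251.457 - 2.768x = 37.176 + 3.198x → x* = 35.9170.
Consumer price on the demand curve at x*: 248.571 − 2.768×35.9170 = 149.1527.

P = €149.153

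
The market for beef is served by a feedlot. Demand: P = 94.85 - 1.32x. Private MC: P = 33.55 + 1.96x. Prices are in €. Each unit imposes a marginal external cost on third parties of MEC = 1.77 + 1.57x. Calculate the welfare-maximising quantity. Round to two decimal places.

x* = 12.27

Social marginal cost = private MC + MEC = 35.32 + 3.53x.
Set SMC = demand: 35.32 + 3.53x = 94.85 - 1.32x → x* = 12.2742.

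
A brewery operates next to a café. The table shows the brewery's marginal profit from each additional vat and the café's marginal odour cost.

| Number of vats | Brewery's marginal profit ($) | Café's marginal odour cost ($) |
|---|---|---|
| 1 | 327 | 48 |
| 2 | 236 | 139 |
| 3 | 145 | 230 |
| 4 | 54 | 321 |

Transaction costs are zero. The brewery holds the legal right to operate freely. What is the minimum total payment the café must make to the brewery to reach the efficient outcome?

Left alone the brewery would choose level 4 (marginal profit stays positive).
Efficient level: k* = 2 (marginal profit ≥ marginal odour cost through 2).
The café must at least cover the brewery's forgone profit from cutting 4→2: 145 + 54 = 199.

$199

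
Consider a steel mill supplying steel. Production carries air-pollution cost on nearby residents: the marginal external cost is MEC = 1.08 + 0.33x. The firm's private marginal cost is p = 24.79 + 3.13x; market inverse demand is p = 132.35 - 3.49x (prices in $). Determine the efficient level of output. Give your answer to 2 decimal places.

x* = 15.32

Social marginal cost = private MC + MEC = 25.87 + 3.46x.
Set SMC = demand: 25.87 + 3.46x = 132.35 - 3.49x → x* = 15.3209.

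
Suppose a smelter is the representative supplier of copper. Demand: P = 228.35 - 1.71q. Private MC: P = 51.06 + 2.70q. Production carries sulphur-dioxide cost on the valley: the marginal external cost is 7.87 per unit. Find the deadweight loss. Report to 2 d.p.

Market equilibrium (private): 51.06 + 2.70q = 228.35 - 1.71q → q_m = 40.2018.
Social marginal cost = private MC + MEC = 58.93 + 2.70q.
Set SMC = demand: 58.93 + 2.70q = 228.35 - 1.71q → q* = 38.4172.
Height of the DWL triangle at q_m is SMC(q_m) − demand(q_m) = MEC(q_m) = 7.8700.
DWL = ½ × 1.7846 × 7.8700 = 7.0224.

DWL = 7.02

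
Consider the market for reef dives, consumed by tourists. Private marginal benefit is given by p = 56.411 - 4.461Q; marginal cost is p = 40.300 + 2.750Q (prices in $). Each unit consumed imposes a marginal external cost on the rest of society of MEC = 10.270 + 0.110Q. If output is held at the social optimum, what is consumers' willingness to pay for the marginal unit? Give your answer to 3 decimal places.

P = $52.852

Social marginal benefit = demand − MEC = 46.141 - 4.571Q.
Set SMB = MC: 46.141 - 4.571Q = 40.300 + 2.750Q → Q* = 0.7978.
Consumer price on the demand curve at Q*: 56.411 − 4.461×0.7978 = 52.8520.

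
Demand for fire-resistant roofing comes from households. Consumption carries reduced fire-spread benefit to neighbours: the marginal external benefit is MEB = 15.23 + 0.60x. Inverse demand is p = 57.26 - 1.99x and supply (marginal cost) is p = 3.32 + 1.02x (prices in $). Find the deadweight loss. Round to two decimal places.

DWL = $140.06

Market equilibrium (private): 3.32 + 1.02x = 57.26 - 1.99x → x_m = 17.9203.
Social marginal benefit = demand + MEB = 72.49 - 1.39x.
Set SMB = MC: 72.49 - 1.39x = 3.32 + 1.02x → x* = 28.7012.
The loss is the area between SMB and MC from x* to x_m; with linear curves that's a triangle of height MEB(x_m).
DWL = ½ × 10.7809 × 25.9822 = 140.0557.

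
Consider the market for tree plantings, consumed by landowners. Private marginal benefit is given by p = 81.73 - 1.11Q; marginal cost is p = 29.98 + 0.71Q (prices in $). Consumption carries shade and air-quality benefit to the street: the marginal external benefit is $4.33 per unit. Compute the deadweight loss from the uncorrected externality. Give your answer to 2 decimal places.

DWL = $5.15

Market equilibrium (private): 29.98 + 0.71Q = 81.73 - 1.11Q → Q_m = 28.4341.
Social marginal benefit = demand + MEB = 86.06 - 1.11Q.
Set SMB = MC: 86.06 - 1.11Q = 29.98 + 0.71Q → Q* = 30.8132.
Height of the DWL triangle at Q_m is SMB(Q_m) − MC(Q_m) = MEB(Q_m) = 4.3300.
DWL = ½ × 2.3791 × 4.3300 = 5.1508.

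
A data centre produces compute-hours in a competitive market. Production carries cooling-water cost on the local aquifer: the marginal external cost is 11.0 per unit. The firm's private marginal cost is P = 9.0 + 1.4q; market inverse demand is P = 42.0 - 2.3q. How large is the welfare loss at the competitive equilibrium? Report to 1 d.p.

Market equilibrium (private): 9.0 + 1.4q = 42.0 - 2.3q → q_m = 8.9189.
Social marginal cost = private MC + MEC = 20.0 + 1.4q.
Set SMC = demand: 20.0 + 1.4q = 42.0 - 2.3q → q* = 5.9459.
The welfare-loss triangle has base |q_m − q*| and height MEC(q_m) (the vertical gap between SMC and demand is zero at q* and MEC at q_m).
DWL = ½ × 2.9730 × 11.0000 = 16.3515.

DWL = 16.4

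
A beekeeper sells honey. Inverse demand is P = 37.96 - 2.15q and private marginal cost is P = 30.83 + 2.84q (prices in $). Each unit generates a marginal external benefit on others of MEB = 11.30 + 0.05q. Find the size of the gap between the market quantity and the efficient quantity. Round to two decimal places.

2.30 units

Market equilibrium (private): 30.83 + 2.84q = 37.96 - 2.15q → q_m = 1.4289.
Social marginal cost = private MC − MEB = 19.53 + 2.79q.
Set SMC = demand: 19.53 + 2.79q = 37.96 - 2.15q → q* = 3.7308.
Gap = |1.4289 − 3.7308| = 2.3019.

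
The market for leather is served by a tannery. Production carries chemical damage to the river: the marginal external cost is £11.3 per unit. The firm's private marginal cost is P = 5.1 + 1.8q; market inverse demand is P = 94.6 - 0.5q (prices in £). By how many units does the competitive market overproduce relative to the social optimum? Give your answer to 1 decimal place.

4.9 units

Market equilibrium (private): 5.1 + 1.8q = 94.6 - 0.5q → q_m = 38.9130.
Social marginal cost = private MC + MEC = 16.4 + 1.8q.
Set SMC = demand: 16.4 + 1.8q = 94.6 - 0.5q → q* = 34.0000.
Gap = |38.9130 − 34.0000| = 4.9130.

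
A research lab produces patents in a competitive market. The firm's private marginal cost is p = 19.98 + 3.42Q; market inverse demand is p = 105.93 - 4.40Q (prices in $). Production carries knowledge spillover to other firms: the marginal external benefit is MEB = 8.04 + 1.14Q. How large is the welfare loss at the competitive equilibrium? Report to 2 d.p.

Market equilibrium (private): 19.98 + 3.42Q = 105.93 - 4.40Q → Q_m = 10.9910.
Social marginal cost = private MC − MEB = 11.94 + 2.28Q.
Set SMC = demand: 11.94 + 2.28Q = 105.93 - 4.40Q → Q* = 14.0704.
The loss is the area between SMC and demand from Q* to Q_m; with linear curves that's a triangle of height MEB(Q_m).
DWL = ½ × 3.0794 × 20.5698 = 31.6713.

DWL = $31.67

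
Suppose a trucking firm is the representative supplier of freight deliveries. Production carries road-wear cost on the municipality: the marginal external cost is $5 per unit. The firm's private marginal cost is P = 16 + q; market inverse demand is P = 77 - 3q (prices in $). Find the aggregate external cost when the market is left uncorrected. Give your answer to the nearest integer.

$76

Market equilibrium (private): 16 + q = 77 - 3q → q_m = 15.2500.
Total external cost = MEC × q_m = 5 × 15.2500 = 76.2500.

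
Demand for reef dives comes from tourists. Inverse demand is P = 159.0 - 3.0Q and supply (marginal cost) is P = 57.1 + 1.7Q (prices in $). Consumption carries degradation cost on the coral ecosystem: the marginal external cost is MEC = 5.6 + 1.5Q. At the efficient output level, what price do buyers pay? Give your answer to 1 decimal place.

Social marginal benefit = demand − MEC = 153.4 - 4.5Q.
Set SMB = MC: 153.4 - 4.5Q = 57.1 + 1.7Q → Q* = 15.5323.
Consumer price on the demand curve at Q*: 159.0 − 3.0×15.5323 = 112.4031.

P = $112.4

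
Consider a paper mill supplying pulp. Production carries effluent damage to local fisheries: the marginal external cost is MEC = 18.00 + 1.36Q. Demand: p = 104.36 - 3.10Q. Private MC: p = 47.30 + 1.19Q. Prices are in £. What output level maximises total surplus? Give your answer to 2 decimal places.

Social marginal cost = private MC + MEC = 65.30 + 2.55Q.
Set SMC = demand: 65.30 + 2.55Q = 104.36 - 3.10Q → Q* = 6.9133.

Q* = 6.91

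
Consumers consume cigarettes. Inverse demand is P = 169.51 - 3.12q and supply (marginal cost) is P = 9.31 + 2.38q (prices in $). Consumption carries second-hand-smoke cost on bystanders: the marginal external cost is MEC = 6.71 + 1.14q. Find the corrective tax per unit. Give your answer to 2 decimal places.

Social marginal benefit = demand − MEC = 162.80 - 4.26q.
Set SMB = MC: 162.80 - 4.26q = 9.31 + 2.38q → q* = 23.1160.
The Pigouvian tax equals MEC at q*: 6.71 + 1.14×23.1160 = 33.0622.

tax = $33.06 per unit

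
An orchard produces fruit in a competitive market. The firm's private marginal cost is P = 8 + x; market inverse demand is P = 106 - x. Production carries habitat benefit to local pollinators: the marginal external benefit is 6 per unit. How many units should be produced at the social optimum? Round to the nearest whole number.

x* = 52

Social marginal cost = private MC − MEB = 2 + x.
Set SMC = demand: 2 + x = 106 - x → x* = 52.0000.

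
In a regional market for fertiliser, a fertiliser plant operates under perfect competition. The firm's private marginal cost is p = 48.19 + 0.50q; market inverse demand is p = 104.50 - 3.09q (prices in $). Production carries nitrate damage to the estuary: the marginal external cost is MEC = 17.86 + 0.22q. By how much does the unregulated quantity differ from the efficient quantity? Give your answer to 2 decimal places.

Market equilibrium (private): 48.19 + 0.50q = 104.50 - 3.09q → q_m = 15.6852.
Social marginal cost = private MC + MEC = 66.05 + 0.72q.
Set SMC = demand: 66.05 + 0.72q = 104.50 - 3.09q → q* = 10.0919.
Gap = |15.6852 − 10.0919| = 5.5933.

5.59 units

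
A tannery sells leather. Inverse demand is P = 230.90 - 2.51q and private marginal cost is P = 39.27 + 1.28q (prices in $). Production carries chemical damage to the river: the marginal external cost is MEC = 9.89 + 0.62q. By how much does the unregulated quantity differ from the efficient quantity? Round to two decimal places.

9.35 units

Market equilibrium (private): 39.27 + 1.28q = 230.90 - 2.51q → q_m = 50.5620.
Social marginal cost = private MC + MEC = 49.16 + 1.90q.
Set SMC = demand: 49.16 + 1.90q = 230.90 - 2.51q → q* = 41.2109.
Gap = |50.5620 − 41.2109| = 9.3511.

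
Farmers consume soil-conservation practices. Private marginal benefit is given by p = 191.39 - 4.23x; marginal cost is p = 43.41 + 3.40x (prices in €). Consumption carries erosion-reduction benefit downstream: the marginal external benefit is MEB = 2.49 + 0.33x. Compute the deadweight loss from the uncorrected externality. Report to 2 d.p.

DWL = €5.41

Market equilibrium (private): 43.41 + 3.40x = 191.39 - 4.23x → x_m = 19.3945.
Social marginal benefit = demand + MEB = 193.88 - 3.90x.
Set SMB = MC: 193.88 - 3.90x = 43.41 + 3.40x → x* = 20.6123.
The welfare-loss triangle has base |x_m − x*| and height MEB(x_m) (the vertical gap between SMB and MC is zero at x* and MEB at x_m).
DWL = ½ × 1.2178 × 8.8902 = 5.4132.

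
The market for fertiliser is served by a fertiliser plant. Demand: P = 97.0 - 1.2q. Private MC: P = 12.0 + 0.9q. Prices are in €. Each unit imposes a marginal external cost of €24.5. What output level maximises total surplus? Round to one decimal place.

q* = 28.8

Social marginal cost = private MC + MEC = 36.5 + 0.9q.
Set SMC = demand: 36.5 + 0.9q = 97.0 - 1.2q → q* = 28.8095.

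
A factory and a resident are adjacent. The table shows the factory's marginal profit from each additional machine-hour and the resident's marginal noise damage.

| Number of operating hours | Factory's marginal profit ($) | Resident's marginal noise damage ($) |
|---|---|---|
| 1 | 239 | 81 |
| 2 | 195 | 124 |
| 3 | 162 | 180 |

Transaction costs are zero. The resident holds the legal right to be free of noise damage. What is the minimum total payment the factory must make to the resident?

$205

Efficient level: marginal profit ≥ marginal noise damage through level 2, so k* = 2.
With the resident holding the right, the factory must at least compensate total damage at k*: 81 + 124 = 205.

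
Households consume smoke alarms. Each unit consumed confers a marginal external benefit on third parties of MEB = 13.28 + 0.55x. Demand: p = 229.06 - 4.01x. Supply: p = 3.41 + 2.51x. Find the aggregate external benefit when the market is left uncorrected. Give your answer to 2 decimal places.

Market equilibrium (private): 3.41 + 2.51x = 229.06 - 4.01x → x_m = 34.6089.
Total external benefit = ∫₀^{x_m} (13.28 + 0.55x) dx = 13.28×34.6089 + ½×0.55×34.6089² = 788.9946.

788.99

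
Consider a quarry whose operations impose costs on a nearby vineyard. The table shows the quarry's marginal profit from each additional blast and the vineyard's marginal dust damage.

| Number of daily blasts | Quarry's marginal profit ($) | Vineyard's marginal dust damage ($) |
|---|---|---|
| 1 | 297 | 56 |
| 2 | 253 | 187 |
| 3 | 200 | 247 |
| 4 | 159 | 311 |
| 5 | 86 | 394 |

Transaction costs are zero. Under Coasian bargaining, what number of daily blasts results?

2

Bargaining reaches the level where marginal profit last exceeds marginal dust damage.
That holds through level 2 (253 ≥ 187) but not at 3 (200 < 247).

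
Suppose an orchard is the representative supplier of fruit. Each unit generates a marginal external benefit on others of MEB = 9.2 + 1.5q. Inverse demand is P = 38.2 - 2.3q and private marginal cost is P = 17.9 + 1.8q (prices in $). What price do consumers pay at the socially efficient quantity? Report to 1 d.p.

Social marginal cost = private MC − MEB = 8.7 + 0.3q.
Set SMC = demand: 8.7 + 0.3q = 38.2 - 2.3q → q* = 11.3462.
Consumer price on the demand curve at q*: 38.2 − 2.3×11.3462 = 12.1037.

P = $12.1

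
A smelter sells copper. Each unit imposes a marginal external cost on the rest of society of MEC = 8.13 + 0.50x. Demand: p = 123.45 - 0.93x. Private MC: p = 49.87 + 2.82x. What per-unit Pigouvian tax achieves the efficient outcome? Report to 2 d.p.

Social marginal cost = private MC + MEC = 58.00 + 3.32x.
Set SMC = demand: 58.00 + 3.32x = 123.45 - 0.93x → x* = 15.4000.
The Pigouvian tax equals MEC at x*: 8.13 + 0.50×15.4000 = 15.8300.

tax = 15.83 per unit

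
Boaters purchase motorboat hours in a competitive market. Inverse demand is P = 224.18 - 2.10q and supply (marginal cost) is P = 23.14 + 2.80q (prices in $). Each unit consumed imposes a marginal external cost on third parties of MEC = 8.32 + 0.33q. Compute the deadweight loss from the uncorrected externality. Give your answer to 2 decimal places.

Market equilibrium (private): 23.14 + 2.80q = 224.18 - 2.10q → q_m = 41.0286.
Social marginal benefit = demand − MEC = 215.86 - 2.43q.
Set SMB = MC: 215.86 - 2.43q = 23.14 + 2.80q → q* = 36.8489.
The welfare-loss triangle has base |q_m − q*| and height MEC(q_m) (the vertical gap between SMB and MC is zero at q* and MEC at q_m).
DWL = ½ × 4.1797 × 21.8594 = 45.6829.

DWL = $45.68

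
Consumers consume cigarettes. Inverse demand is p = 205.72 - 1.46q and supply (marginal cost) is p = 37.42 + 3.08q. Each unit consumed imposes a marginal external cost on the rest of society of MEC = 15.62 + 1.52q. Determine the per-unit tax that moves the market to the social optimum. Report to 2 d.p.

tax = 53.92 per unit

Social marginal benefit = demand − MEC = 190.10 - 2.98q.
Set SMB = MC: 190.10 - 2.98q = 37.42 + 3.08q → q* = 25.1947.
The Pigouvian tax equals MEC at q*: 15.62 + 1.52×25.1947 = 53.9159.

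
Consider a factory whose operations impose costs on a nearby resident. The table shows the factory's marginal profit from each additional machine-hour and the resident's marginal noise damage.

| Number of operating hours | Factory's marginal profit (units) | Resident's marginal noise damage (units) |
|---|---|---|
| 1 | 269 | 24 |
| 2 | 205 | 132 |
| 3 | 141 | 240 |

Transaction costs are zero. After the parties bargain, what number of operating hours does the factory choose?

Bargaining reaches the level where marginal profit last exceeds marginal noise damage.
That holds through level 2 (205 ≥ 132) but not at 3 (141 < 240).

2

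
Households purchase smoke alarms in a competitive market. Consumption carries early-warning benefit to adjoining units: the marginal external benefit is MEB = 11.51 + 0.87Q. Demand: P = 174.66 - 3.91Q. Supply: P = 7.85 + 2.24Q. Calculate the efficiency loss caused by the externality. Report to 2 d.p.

Market equilibrium (private): 7.85 + 2.24Q = 174.66 - 3.91Q → Q_m = 27.1236.
Social marginal benefit = demand + MEB = 186.17 - 3.04Q.
Set SMB = MC: 186.17 - 3.04Q = 7.85 + 2.24Q → Q* = 33.7727.
The welfare-loss triangle has base |Q_m − Q*| and height MEB(Q_m) (the vertical gap between SMB and MC is zero at Q* and MEB at Q_m).
DWL = ½ × 6.6491 × 35.1075 = 116.7166.

DWL = 116.72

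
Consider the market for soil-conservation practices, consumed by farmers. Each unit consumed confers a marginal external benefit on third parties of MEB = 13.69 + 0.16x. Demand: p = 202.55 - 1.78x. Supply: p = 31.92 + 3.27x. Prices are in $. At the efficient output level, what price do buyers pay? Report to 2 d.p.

Social marginal benefit = demand + MEB = 216.24 - 1.62x.
Set SMB = MC: 216.24 - 1.62x = 31.92 + 3.27x → x* = 37.6933.
Consumer price on the demand curve at x*: 202.55 − 1.78×37.6933 = 135.4559.

P = $135.46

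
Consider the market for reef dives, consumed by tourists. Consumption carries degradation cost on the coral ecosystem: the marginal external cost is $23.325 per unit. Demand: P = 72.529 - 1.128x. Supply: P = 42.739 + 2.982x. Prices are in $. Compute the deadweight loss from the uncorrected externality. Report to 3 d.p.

Market equilibrium (private): 42.739 + 2.982x = 72.529 - 1.128x → x_m = 7.2482.
Social marginal benefit = demand − MEC = 49.204 - 1.128x.
Set SMB = MC: 49.204 - 1.128x = 42.739 + 2.982x → x* = 1.5730.
Between x* and x_m the wedge MC − SMB runs linearly from 0 to MEC(x_m), so the loss is a triangle.
DWL = ½ × 5.6752 × 23.3250 = 66.1870.

DWL = $66.187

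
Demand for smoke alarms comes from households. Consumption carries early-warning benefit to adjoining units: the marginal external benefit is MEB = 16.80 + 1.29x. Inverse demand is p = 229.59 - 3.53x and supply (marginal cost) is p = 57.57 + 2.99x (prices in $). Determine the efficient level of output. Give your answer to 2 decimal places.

x* = 36.10

Social marginal benefit = demand + MEB = 246.39 - 2.24x.
Set SMB = MC: 246.39 - 2.24x = 57.57 + 2.99x → x* = 36.1033.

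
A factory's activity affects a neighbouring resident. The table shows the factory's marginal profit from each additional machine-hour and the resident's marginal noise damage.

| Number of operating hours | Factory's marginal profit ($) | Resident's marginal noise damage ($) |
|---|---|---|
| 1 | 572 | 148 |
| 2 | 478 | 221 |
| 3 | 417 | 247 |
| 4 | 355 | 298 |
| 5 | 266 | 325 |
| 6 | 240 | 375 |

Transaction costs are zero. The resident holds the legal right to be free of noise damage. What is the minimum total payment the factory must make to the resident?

Efficient level: marginal profit ≥ marginal noise damage through level 4, so k* = 4.
With the resident holding the right, the factory must at least compensate total damage at k*: 148 + 221 + 247 + 298 = 914.

$914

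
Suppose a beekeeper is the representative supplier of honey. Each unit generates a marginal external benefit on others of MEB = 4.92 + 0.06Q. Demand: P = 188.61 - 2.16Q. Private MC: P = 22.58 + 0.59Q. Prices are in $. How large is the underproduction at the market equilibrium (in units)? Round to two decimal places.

Market equilibrium (private): 22.58 + 0.59Q = 188.61 - 2.16Q → Q_m = 60.3745.
Social marginal cost = private MC − MEB = 17.66 + 0.53Q.
Set SMC = demand: 17.66 + 0.53Q = 188.61 - 2.16Q → Q* = 63.5502.
Gap = |60.3745 − 63.5502| = 3.1757.

3.18 units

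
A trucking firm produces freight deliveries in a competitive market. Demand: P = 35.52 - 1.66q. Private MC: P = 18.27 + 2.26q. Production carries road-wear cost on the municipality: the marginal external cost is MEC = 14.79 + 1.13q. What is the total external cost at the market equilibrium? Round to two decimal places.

Market equilibrium (private): 18.27 + 2.26q = 35.52 - 1.66q → q_m = 4.4005.
Total external cost = ∫₀^{q_m} (14.79 + 1.13q) dq = 14.79×4.4005 + ½×1.13×4.4005² = 76.0243.

76.02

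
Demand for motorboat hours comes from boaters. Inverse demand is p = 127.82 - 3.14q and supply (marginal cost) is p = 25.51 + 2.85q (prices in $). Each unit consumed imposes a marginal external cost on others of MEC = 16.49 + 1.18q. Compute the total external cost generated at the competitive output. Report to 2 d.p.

Market equilibrium (private): 25.51 + 2.85q = 127.82 - 3.14q → q_m = 17.0801.
Total external cost = ∫₀^{q_m} (16.49 + 1.18q) dq = 16.49×17.0801 + ½×1.18×17.0801² = 453.7714.

$453.77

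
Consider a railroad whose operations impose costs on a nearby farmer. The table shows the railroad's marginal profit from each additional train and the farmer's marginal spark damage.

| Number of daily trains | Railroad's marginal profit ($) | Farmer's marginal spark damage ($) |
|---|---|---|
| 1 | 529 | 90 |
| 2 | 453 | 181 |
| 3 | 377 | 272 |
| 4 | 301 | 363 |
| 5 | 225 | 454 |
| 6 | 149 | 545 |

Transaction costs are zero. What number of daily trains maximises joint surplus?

Bargaining reaches the level where marginal profit last exceeds marginal spark damage.
That holds through level 3 (377 ≥ 272) but not at 4 (301 < 363).

3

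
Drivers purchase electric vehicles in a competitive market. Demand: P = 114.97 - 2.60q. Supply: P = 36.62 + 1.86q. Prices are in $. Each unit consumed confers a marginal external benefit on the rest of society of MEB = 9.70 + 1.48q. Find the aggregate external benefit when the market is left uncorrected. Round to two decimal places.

$398.77

Market equilibrium (private): 36.62 + 1.86q = 114.97 - 2.60q → q_m = 17.5673.
Total external benefit = ∫₀^{q_m} (9.70 + 1.48q) dq = 9.70×17.5673 + ½×1.48×17.5673² = 398.7742.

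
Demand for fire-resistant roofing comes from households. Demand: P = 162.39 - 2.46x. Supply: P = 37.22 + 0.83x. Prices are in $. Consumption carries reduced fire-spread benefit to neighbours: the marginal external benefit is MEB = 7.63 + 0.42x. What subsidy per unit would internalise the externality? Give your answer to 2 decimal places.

Social marginal benefit = demand + MEB = 170.02 - 2.04x.
Set SMB = MC: 170.02 - 2.04x = 37.22 + 0.83x → x* = 46.2718.
The Pigouvian subsidy equals MEB at x*: 7.63 + 0.42×46.2718 = 27.0642.

subsidy = $27.06 per unit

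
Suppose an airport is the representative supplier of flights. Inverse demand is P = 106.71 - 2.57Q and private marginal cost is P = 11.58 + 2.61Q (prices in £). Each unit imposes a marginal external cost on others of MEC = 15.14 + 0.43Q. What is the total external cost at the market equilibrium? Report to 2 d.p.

£350.56

Market equilibrium (private): 11.58 + 2.61Q = 106.71 - 2.57Q → Q_m = 18.3649.
Total external cost = ∫₀^{Q_m} (15.14 + 0.43Q) dQ = 15.14×18.3649 + ½×0.43×18.3649² = 350.5575.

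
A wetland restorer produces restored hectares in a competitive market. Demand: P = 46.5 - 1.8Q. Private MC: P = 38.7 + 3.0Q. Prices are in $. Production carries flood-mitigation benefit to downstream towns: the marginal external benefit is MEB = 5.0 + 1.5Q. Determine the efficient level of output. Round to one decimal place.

Q* = 3.9

Social marginal cost = private MC − MEB = 33.7 + 1.5Q.
Set SMC = demand: 33.7 + 1.5Q = 46.5 - 1.8Q → Q* = 3.8788.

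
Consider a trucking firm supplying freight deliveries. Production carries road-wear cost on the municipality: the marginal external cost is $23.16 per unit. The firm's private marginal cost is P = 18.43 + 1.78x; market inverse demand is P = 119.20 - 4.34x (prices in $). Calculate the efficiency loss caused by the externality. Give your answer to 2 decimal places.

DWL = $43.82

Market equilibrium (private): 18.43 + 1.78x = 119.20 - 4.34x → x_m = 16.4657.
Social marginal cost = private MC + MEC = 41.59 + 1.78x.
Set SMC = demand: 41.59 + 1.78x = 119.20 - 4.34x → x* = 12.6814.
Height of the DWL triangle at x_m is SMC(x_m) − demand(x_m) = MEC(x_m) = 23.1600.
DWL = ½ × 3.7843 × 23.1600 = 43.8222.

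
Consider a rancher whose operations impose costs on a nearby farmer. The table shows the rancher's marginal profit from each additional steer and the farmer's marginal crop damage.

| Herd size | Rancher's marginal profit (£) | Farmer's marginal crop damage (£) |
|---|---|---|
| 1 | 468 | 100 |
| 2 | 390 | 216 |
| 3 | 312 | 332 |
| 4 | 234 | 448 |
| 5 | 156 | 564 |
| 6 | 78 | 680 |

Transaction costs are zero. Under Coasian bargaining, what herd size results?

Bargaining reaches the level where marginal profit last exceeds marginal crop damage.
That holds through level 2 (390 ≥ 216) but not at 3 (312 < 332).

2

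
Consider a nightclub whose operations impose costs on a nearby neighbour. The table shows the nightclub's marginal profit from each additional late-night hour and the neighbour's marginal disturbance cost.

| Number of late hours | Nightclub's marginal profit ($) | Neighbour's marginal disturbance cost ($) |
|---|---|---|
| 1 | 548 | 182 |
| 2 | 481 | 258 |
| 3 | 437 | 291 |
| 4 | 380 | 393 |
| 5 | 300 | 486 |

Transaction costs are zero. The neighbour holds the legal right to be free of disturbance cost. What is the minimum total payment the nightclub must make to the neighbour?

$731

Efficient level: marginal profit ≥ marginal disturbance cost through level 3, so k* = 3.
With the neighbour holding the right, the nightclub must at least compensate total damage at k*: 182 + 258 + 291 = 731.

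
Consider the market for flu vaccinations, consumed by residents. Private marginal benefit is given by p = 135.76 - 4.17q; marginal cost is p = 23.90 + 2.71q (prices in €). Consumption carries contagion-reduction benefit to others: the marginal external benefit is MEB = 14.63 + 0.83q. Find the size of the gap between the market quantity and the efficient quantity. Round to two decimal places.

4.65 units

Market equilibrium (private): 23.90 + 2.71q = 135.76 - 4.17q → q_m = 16.2587.
Social marginal benefit = demand + MEB = 150.39 - 3.34q.
Set SMB = MC: 150.39 - 3.34q = 23.90 + 2.71q → q* = 20.9074.
Gap = |16.2587 − 20.9074| = 4.6487.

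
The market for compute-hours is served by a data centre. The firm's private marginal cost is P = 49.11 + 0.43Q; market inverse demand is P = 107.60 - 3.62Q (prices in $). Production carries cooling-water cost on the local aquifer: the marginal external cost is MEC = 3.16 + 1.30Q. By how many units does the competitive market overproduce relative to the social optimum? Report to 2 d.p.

Market equilibrium (private): 49.11 + 0.43Q = 107.60 - 3.62Q → Q_m = 14.4420.
Social marginal cost = private MC + MEC = 52.27 + 1.73Q.
Set SMC = demand: 52.27 + 1.73Q = 107.60 - 3.62Q → Q* = 10.3421.
Gap = |14.4420 − 10.3421| = 4.0999.

4.10 units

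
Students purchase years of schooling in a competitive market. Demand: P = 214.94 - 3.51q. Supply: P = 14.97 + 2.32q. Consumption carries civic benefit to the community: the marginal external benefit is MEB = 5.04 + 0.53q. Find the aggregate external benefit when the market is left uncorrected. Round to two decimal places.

484.65

Market equilibrium (private): 14.97 + 2.32q = 214.94 - 3.51q → q_m = 34.3002.
Total external benefit = ∫₀^{q_m} (5.04 + 0.53q) dq = 5.04×34.3002 + ½×0.53×34.3002² = 484.6465.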